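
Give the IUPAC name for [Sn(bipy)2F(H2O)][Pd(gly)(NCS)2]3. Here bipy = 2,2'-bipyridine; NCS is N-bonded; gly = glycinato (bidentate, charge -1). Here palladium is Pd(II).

aquabis(2,2'-bipyridine)fluorotin(IV) (glycinato)diisothiocyanatopalladate(II)

Pd is given as +2; the anion's ligand charges sum to -3, so the complex anion is 1−.
With 3 anions per cation, the cation must be 3×1 = 3+.
Cation: ligand charges sum to -1; for the ion to be 3+, Sn = +4.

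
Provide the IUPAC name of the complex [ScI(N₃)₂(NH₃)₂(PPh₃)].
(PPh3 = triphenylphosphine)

diamminediazidoiodo(triphenylphosphine)scandium(III)

There is no counter-ion, so the complex is neutral overall.
Ligand charges: 1×triphenylphosphine (neutral), 2×ammine (neutral), 2×azido (-1 each), 1×iodo (-1 each); total -3. So Sc + (-3) = 0, giving Sc = +3.
Ligands are named alphabetically: ammine before azido before iodo before triphenylphosphine.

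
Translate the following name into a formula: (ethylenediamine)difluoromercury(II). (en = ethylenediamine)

Ligands: 2 fluoro (F, -1), 1 ethylenediamine (en, neutral). Ligand charge sum = -2.
With Hg in oxidation state +2, the complex ion is [Hg...].

[Hg(en)F2]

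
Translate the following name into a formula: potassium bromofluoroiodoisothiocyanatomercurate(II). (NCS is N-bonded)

Ligands: 1 isothiocyanato (NCS, -1), 1 iodo (I, -1), 1 fluoro (F, -1), 1 bromo (Br, -1). Ligand charge sum = -4.
Charge balance with potassium (+1) requires 1 complex ion per 2 potassium.

K2[HgBrFI(NCS)]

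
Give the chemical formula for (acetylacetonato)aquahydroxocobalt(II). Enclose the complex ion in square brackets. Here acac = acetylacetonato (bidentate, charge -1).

[Co(acac)(H2O)(OH)]

Ligands: 1 hydroxo (OH, -1), 1 aqua (H2O, neutral), 1 acetylacetonato (acac, -1). Ligand charge sum = -2.
With Co in oxidation state +2, the complex ion is [Co...].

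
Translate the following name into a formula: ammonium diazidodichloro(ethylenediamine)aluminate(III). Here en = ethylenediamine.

Ligands: 2 azido (N3, -1), 2 chloro (Cl, -1), 1 ethylenediamine (en, neutral). Ligand charge sum = -4.
With Al in oxidation state +3, the complex ion is [Al...]^1−.
Charge balance with ammonium (+1) requires 1 complex ion per 1 ammonium.

NH4[AlCl2(en)(N3)2]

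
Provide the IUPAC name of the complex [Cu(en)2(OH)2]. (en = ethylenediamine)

bis(ethylenediamine)dihydroxocopper(II)

There is no counter-ion, so the complex is neutral overall.
Ligand charges: 2×ethylenediamine (neutral), 2×hydroxo (-1 each); total -2. So Cu + (-2) = 0, giving Cu = +2.
Ligands are named alphabetically: ethylenediamine before hydroxo.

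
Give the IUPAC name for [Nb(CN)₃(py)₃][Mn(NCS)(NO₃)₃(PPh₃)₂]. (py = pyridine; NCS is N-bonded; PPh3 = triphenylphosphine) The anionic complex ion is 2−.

The complex anion is given as 2−; its ligand charges sum to -4, so Mn = +2.
A 1:1 salt means the cation carries the equal and opposite charge, 2+.
Cation: ligand charges sum to -3; for the ion to be 2+, Nb = +5.

tricyanotris(pyridine)niobium(V) isothiocyanatotrinitratobis(triphenylphosphine)manganate(II)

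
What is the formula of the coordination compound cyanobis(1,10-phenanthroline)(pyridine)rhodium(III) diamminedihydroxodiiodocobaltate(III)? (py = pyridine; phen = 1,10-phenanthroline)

[Rh(CN)(phen)2(py)][CoI2(NH3)2(OH)2]2

Cation [Rh…]: ligand charges -1, Rh(III) ⇒ ion charge 2+.
Anion [Co…]: ligand charges -4, Co(III) ⇒ ion charge 1−.
One 2+ cation requires 2 of the 1− anion.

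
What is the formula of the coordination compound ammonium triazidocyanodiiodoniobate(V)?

Ligands: 3 azido (N3, -1), 2 iodo (I, -1), 1 cyano (CN, -1). Ligand charge sum = -6.
Charge balance with ammonium (+1) requires 1 complex ion per 1 ammonium.

NH4[Nb(CN)I2(N3)3]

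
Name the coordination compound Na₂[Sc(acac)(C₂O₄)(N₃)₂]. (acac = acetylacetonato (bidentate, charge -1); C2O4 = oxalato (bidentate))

The 2 sodium counter-ions carry a total charge of +2, so each complex ion is 2−.
Ligand charges: 2×azido (-1 each), 1×acetylacetonato (-1 each), 1×oxalato (-2 each); total -5. So Sc + (-5) = 2−, giving Sc = +3.
Ligands are named alphabetically: acetylacetonato before azido before oxalato.
The complex ion is anionic, so scandium takes the -ate form scandate(III).

sodium (acetylacetonato)diazidooxalatoscandate(III)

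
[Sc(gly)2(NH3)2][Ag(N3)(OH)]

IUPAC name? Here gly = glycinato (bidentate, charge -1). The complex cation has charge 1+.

Both ions are complex: the cation is named first with the plain metal name, the anion second with the -ate form; each ion's ligands are alphabetised independently.
The complex cation is given as 1+; its ligand charges sum to -2, so Sc = +3.
A 1:1 salt means the anion carries the equal and opposite charge, 1−.
Anion: ligand charges sum to -2; for the ion to be 1−, Ag = +1.

diamminebis(glycinato)scandium(III) azidohydroxoargentate(I)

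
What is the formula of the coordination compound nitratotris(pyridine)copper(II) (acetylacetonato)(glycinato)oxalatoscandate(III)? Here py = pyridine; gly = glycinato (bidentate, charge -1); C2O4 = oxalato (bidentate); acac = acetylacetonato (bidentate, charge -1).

[Cu(NO3)(py)3][Sc(acac)(C2O4)(gly)]

Cation [Cu…]: ligand charges -1, Cu(II) ⇒ ion charge 1+.
Anion [Sc…]: ligand charges -4, Sc(III) ⇒ ion charge 1−.
One 1+ cation balances one 1− anion.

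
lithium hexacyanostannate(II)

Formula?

Ligands: 6 cyano (CN, -1). Ligand charge sum = -6.
With Sn in oxidation state +2, the complex ion is [Sn...]^4−.
Charge balance with lithium (+1) requires 1 complex ion per 4 lithium.

Li4[Sn(CN)6]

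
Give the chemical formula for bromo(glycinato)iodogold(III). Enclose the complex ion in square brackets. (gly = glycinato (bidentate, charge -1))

Ligands: 1 iodo (I, -1), 1 glycinato (gly, -1), 1 bromo (Br, -1). Ligand charge sum = -3.
With Au in oxidation state +3, the complex ion is [Au...].

[AuBr(gly)I]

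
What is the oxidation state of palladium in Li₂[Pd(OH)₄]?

+2

2 lithium outside the brackets (+1 each) → the complex ion is 2−.
Ligand charges: 4×OH = -4; sum -4.
Pd + (-4) = 2− ⇒ Pd is +2.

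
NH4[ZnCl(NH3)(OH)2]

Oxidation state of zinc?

+2

1 ammonium outside the brackets (+1 each) → the complex ion is 1−.
Ligand charges: 1×NH3 neutral; 2×OH = -2; 1×Cl = -1; sum -3.
Zn + (-3) = 1− ⇒ Zn is +2.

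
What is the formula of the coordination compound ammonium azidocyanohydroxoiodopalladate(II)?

Ligands: 1 cyano (CN, -1), 1 azido (N3, -1), 1 hydroxo (OH, -1), 1 iodo (I, -1). Ligand charge sum = -4.
Charge balance with ammonium (+1) requires 1 complex ion per 2 ammonium.

(NH4)2[Pd(CN)I(N3)(OH)]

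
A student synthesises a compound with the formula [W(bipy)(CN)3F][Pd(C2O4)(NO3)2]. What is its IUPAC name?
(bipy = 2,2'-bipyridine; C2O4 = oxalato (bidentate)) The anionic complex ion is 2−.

(2,2'-bipyridine)tricyanofluorotungsten(VI) dinitratooxalatopalladate(II)

Both ions are complex: the cation is named first with the plain metal name, the anion second with the -ate form; each ion's ligands are alphabetised independently.
The complex anion is given as 2−; its ligand charges sum to -4, so Pd = +2.
A 1:1 salt means the cation carries the equal and opposite charge, 2+.
Cation: ligand charges sum to -4; for the ion to be 2+, W = +6.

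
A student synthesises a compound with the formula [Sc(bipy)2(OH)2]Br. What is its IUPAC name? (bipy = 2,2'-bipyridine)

The 1 bromide counter-ion carries a total charge of -1, so each complex ion is 1+.
Ligand charges: 2×hydroxo (-1 each), 2×2,2'-bipyridine (neutral); total -2. So Sc + (-2) = 1+, giving Sc = +3.
Ligands are named alphabetically: bipyridine before hydroxo.

bis(2,2'-bipyridine)dihydroxoscandium(III) bromide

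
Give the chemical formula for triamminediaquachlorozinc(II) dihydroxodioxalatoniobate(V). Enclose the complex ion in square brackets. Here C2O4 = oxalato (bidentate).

[ZnCl(H2O)2(NH3)3][Nb(C2O4)2(OH)2]

Cation [Zn…]: ligand charges -1, Zn(II) ⇒ ion charge 1+.
Anion [Nb…]: ligand charges -6, Nb(V) ⇒ ion charge 1−.
One 1+ cation balances one 1− anion.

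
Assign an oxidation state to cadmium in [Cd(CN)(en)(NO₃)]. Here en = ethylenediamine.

No counter-ion: the bracketed complex is neutral.
Ligand charges: 1×NO3 = -1; 1×CN = -1; 1×en neutral; sum -2.
Cd + (-2) = 0 ⇒ Cd is +2.

+2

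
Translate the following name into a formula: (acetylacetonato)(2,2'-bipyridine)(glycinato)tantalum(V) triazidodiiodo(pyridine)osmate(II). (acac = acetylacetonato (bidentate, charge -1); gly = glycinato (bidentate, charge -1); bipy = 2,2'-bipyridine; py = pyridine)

Cation [Ta…]: ligand charges -2, Ta(V) ⇒ ion charge 3+.
Anion [Os…]: ligand charges -5, Os(II) ⇒ ion charge 3−.

[Ta(acac)(bipy)(gly)][OsI2(N3)3(py)]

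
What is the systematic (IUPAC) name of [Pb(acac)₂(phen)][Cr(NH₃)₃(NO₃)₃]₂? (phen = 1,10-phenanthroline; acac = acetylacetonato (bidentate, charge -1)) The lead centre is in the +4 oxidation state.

Pb is given as +4; the cation's ligand charges sum to -2, so the complex cation is 2+.
With 2 anions per cation, each anion must be 2/2 = 1−.
Anion: ligand charges sum to -3; for the ion to be 1−, Cr = +2.

bis(acetylacetonato)(1,10-phenanthroline)lead(IV) triamminetrinitratochromate(II)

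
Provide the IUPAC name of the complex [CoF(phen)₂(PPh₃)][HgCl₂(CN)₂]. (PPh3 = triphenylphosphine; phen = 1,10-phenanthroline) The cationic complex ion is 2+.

The complex cation is given as 2+; its ligand charges sum to -1, so Co = +3.
A 1:1 salt means the anion carries the equal and opposite charge, 2−.
Anion: ligand charges sum to -4; for the ion to be 2−, Hg = +2.

fluorobis(1,10-phenanthroline)(triphenylphosphine)cobalt(III) dichlorodicyanomercurate(II)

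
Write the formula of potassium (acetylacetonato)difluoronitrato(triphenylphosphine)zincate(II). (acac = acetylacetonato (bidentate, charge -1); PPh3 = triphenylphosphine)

K2[Zn(acac)F2(NO3)(PPh3)]

Ligands: 1 nitrato (NO3, -1), 1 acetylacetonato (acac, -1), 1 triphenylphosphine (PPh3, neutral), 2 fluoro (F, -1). Ligand charge sum = -4.
With Zn in oxidation state +2, the complex ion is [Zn...]^2−.
Charge balance with potassium (+1) requires 1 complex ion per 2 potassium.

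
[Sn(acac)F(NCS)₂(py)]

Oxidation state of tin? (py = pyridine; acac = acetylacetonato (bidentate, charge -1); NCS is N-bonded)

+4

No counter-ion: the bracketed complex is neutral.
Ligand charges: 1×py neutral; 1×acac = -1; 1×F = -1; 2×NCS = -2; sum -4.
Sn + (-4) = 0 ⇒ Sn is +4.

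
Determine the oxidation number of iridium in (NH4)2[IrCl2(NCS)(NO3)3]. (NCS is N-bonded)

+4

2 ammonium outside the brackets (+1 each) → the complex ion is 2−.
Ligand charges: 1×NCS = -1; 2×Cl = -2; 3×NO3 = -3; sum -6.
Ir + (-6) = 2− ⇒ Ir is +4.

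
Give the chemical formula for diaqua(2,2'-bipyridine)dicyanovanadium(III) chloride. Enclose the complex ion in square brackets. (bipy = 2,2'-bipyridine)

Ligands: 2 aqua (H2O, neutral), 2 cyano (CN, -1), 1 2,2'-bipyridine (bipy, neutral). Ligand charge sum = -2.
With V in oxidation state +3, the complex ion is [V...]^1+.
Charge balance with chloride (-1) requires 1 complex ion per 1 chloride.

[V(bipy)(CN)2(H2O)2]Cl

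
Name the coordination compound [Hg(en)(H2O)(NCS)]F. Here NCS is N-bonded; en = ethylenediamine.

The 1 fluoride counter-ion carries a total charge of -1, so each complex ion is 1+.
Ligand charges: 1×isothiocyanato (-1 each), 1×ethylenediamine (neutral), 1×aqua (neutral); total -1. So Hg + (-1) = 1+, giving Hg = +2.
Ligands are named alphabetically: aqua before ethylenediamine before isothiocyanato.

aqua(ethylenediamine)isothiocyanatomercury(II) fluoride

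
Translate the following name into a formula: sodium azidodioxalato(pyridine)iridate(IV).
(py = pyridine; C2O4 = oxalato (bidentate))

Na[Ir(C2O4)2(N3)(py)]

Ligands: 1 azido (N3, -1), 1 pyridine (py, neutral), 2 oxalato (C2O4, -2). Ligand charge sum = -5.
Charge balance with sodium (+1) requires 1 complex ion per 1 sodium.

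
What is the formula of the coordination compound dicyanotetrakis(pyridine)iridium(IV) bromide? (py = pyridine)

[Ir(CN)2(py)4]Br2

Ligands: 2 cyano (CN, -1), 4 pyridine (py, neutral). Ligand charge sum = -2.
Charge balance with bromide (-1) requires 1 complex ion per 2 bromide.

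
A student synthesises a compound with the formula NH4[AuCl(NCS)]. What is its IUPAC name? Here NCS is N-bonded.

The 1 ammonium counter-ion carries a total charge of +1, so each complex ion is 1−.
Ligand charges: 1×isothiocyanato (-1 each), 1×chloro (-1 each); total -2. So Au + (-2) = 1−, giving Au = +1.
Ligands are named alphabetically: chloro before isothiocyanato.
The complex ion is anionic, so gold takes the -ate form aurate(I).

ammonium chloroisothiocyanatoaurate(I)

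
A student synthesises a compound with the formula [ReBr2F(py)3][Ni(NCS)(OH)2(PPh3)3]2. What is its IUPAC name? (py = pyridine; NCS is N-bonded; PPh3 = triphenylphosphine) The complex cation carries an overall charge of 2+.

Both ions are complex: the cation is named first with the plain metal name, the anion second with the -ate form; each ion's ligands are alphabetised independently.
The complex cation is given as 2+; its ligand charges sum to -3, so Re = +5.
With 2 anions per cation, each anion must be 2/2 = 1−.
Anion: ligand charges sum to -3; for the ion to be 1−, Ni = +2.

dibromofluorotris(pyridine)rhenium(V) dihydroxoisothiocyanatotris(triphenylphosphine)nickelate(II)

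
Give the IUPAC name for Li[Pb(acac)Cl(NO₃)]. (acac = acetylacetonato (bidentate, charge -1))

lithium (acetylacetonato)chloronitratoplumbate(II)

The 1 lithium counter-ion carries a total charge of +1, so each complex ion is 1−.
Ligand charges: 1×chloro (-1 each), 1×acetylacetonato (-1 each), 1×nitrato (-1 each); total -3. So Pb + (-3) = 1−, giving Pb = +2.
The complex ion is anionic, so lead takes the -ate form plumbate(II).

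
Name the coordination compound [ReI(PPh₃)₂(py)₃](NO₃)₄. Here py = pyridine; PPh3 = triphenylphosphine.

The 4 nitrate counter-ions carry a total charge of -4, so each complex ion is 4+.
Ligand charges: 3×pyridine (neutral), 2×triphenylphosphine (neutral), 1×iodo (-1 each); total -1. So Re + (-1) = 4+, giving Re = +5.
Ligands are named alphabetically: iodo before pyridine before triphenylphosphine.

iodotris(pyridine)bis(triphenylphosphine)rhenium(V) nitrate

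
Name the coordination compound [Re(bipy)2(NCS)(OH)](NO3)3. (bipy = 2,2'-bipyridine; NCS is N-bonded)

The 3 nitrate counter-ions carry a total charge of -3, so each complex ion is 3+.
Ligand charges: 2×2,2'-bipyridine (neutral), 1×hydroxo (-1 each), 1×isothiocyanato (-1 each); total -2. So Re + (-2) = 3+, giving Re = +5.
Ligands are named alphabetically: bipyridine before hydroxo before isothiocyanato.

bis(2,2'-bipyridine)hydroxoisothiocyanatorhenium(V) nitrate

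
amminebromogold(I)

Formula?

[AuBr(NH3)]

Ligands: 1 bromo (Br, -1), 1 ammine (NH3, neutral). Ligand charge sum = -1.
With Au in oxidation state +1, the complex ion is [Au...].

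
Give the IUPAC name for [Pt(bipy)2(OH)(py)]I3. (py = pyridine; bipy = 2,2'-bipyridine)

The 3 iodide counter-ions carry a total charge of -3, so each complex ion is 3+.
Ligand charges: 1×pyridine (neutral), 2×2,2'-bipyridine (neutral), 1×hydroxo (-1 each); total -1. So Pt + (-1) = 3+, giving Pt = +4.
Ligands are named alphabetically: bipyridine before hydroxo before pyridine.

bis(2,2'-bipyridine)hydroxo(pyridine)platinum(IV) iodide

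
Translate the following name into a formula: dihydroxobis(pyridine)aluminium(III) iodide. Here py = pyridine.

[Al(OH)2(py)2]I

Ligands: 2 hydroxo (OH, -1), 2 pyridine (py, neutral). Ligand charge sum = -2.
With Al in oxidation state +3, the complex ion is [Al...]^1+.
Charge balance with iodide (-1) requires 1 complex ion per 1 iodide.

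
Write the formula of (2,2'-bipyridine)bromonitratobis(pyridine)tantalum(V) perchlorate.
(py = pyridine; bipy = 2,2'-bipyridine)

Ligands: 2 pyridine (py, neutral), 1 nitrato (NO3, -1), 1 bromo (Br, -1), 1 2,2'-bipyridine (bipy, neutral). Ligand charge sum = -2.
With Ta in oxidation state +5, the complex ion is [Ta...]^3+.
Charge balance with perchlorate (-1) requires 1 complex ion per 3 perchlorate.

[Ta(bipy)Br(NO3)(py)2](ClO4)3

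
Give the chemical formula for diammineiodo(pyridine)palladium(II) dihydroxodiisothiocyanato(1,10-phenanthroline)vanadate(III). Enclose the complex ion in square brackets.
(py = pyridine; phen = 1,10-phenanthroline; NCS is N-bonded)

[PdI(NH3)2(py)][V(NCS)2(OH)2(phen)]

Cation [Pd…]: ligand charges -1, Pd(II) ⇒ ion charge 1+.
Anion [V…]: ligand charges -4, V(III) ⇒ ion charge 1−.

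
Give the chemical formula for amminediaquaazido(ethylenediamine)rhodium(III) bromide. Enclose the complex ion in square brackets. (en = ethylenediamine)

Ligands: 1 ammine (NH3, neutral), 1 azido (N3, -1), 2 aqua (H2O, neutral), 1 ethylenediamine (en, neutral). Ligand charge sum = -1.
Charge balance with bromide (-1) requires 1 complex ion per 2 bromide.

[Rh(en)(H2O)2(N3)(NH3)]Br2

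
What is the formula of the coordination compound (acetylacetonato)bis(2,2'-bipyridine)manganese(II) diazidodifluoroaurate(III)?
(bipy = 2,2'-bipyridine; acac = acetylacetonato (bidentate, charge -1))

[Mn(acac)(bipy)2][AuF2(N3)2]

Cation [Mn…]: ligand charges -1, Mn(II) ⇒ ion charge 1+.
Anion [Au…]: ligand charges -4, Au(III) ⇒ ion charge 1−.
One 1+ cation balances one 1− anion.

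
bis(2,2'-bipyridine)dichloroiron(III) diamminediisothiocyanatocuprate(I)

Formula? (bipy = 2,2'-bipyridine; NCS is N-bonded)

[Fe(bipy)2Cl2][Cu(NCS)2(NH3)2]

Cation [Fe…]: ligand charges -2, Fe(III) ⇒ ion charge 1+.
Anion [Cu…]: ligand charges -2, Cu(I) ⇒ ion charge 1−.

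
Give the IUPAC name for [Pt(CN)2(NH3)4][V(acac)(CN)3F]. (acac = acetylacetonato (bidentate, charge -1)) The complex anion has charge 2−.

tetraamminedicyanoplatinum(IV) (acetylacetonato)tricyanofluorovanadate(III)

Both ions are complex: the cation is named first with the plain metal name, the anion second with the -ate form; each ion's ligands are alphabetised independently.
The complex anion is given as 2−; its ligand charges sum to -5, so V = +3.
A 1:1 salt means the cation carries the equal and opposite charge, 2+.
Cation: ligand charges sum to -2; for the ion to be 2+, Pt = +4.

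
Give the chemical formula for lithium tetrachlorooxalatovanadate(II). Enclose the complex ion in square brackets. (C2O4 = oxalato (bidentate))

Ligands: 1 oxalato (C2O4, -2), 4 chloro (Cl, -1). Ligand charge sum = -6.
With V in oxidation state +2, the complex ion is [V...]^4−.
Charge balance with lithium (+1) requires 1 complex ion per 4 lithium.

Li4[V(C2O4)Cl4]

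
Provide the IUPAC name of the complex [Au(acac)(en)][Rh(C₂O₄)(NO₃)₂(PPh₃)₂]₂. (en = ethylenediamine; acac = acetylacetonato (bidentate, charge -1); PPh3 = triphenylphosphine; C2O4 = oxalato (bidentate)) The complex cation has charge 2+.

(acetylacetonato)(ethylenediamine)gold(III) dinitratooxalatobis(triphenylphosphine)rhodate(III)

Both ions are complex: the cation is named first with the plain metal name, the anion second with the -ate form; each ion's ligands are alphabetised independently.
The complex cation is given as 2+; its ligand charges sum to -1, so Au = +3.
With 2 anions per cation, each anion must be 2/2 = 1−.
Anion: ligand charges sum to -4; for the ion to be 1−, Rh = +3.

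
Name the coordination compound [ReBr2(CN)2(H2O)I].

aquadibromodicyanoiodorhenium(V)

There is no counter-ion, so the complex is neutral overall.
Ligand charges: 2×bromo (-1 each), 1×iodo (-1 each), 1×aqua (neutral), 2×cyano (-1 each); total -5. So Re + (-5) = 0, giving Re = +5.
Ligands are named alphabetically: aqua before bromo before cyano before iodo.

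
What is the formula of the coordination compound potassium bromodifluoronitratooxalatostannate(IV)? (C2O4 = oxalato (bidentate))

Ligands: 1 nitrato (NO3, -1), 2 fluoro (F, -1), 1 bromo (Br, -1), 1 oxalato (C2O4, -2). Ligand charge sum = -6.
Charge balance with potassium (+1) requires 1 complex ion per 2 potassium.

K2[SnBr(C2O4)F2(NO3)]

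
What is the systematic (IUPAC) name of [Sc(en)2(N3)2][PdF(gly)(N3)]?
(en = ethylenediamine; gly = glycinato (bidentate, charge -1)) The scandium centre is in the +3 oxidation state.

Sc is given as +3; the cation's ligand charges sum to -2, so the complex cation is 1+.
A 1:1 salt means the anion carries the equal and opposite charge, 1−.
Anion: ligand charges sum to -3; for the ion to be 1−, Pd = +2.

diazidobis(ethylenediamine)scandium(III) azidofluoro(glycinato)palladate(II)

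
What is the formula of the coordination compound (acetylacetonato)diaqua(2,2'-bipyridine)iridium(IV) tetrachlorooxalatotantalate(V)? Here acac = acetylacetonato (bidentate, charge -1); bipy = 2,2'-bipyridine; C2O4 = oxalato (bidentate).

[Ir(acac)(bipy)(H2O)2][Ta(C2O4)Cl4]3

Cation [Ir…]: ligand charges -1, Ir(IV) ⇒ ion charge 3+.
Anion [Ta…]: ligand charges -6, Ta(V) ⇒ ion charge 1−.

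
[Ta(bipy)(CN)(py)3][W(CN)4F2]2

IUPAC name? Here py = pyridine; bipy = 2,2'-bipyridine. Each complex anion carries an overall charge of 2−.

Both ions are complex: the cation is named first with the plain metal name, the anion second with the -ate form; each ion's ligands are alphabetised independently.
The complex anion is given as 2−; its ligand charges sum to -6, so W = +4.
With 2 anions per cation, the cation must be 2×2 = 4+.
Cation: ligand charges sum to -1; for the ion to be 4+, Ta = +5.

(2,2'-bipyridine)cyanotris(pyridine)tantalum(V) tetracyanodifluorotungstate(IV)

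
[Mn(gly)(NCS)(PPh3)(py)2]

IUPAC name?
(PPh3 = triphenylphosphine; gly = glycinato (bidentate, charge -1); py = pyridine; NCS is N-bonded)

(glycinato)isothiocyanatobis(pyridine)(triphenylphosphine)manganese(II)

There is no counter-ion, so the complex is neutral overall.
Ligand charges: 1×triphenylphosphine (neutral), 1×glycinato (-1 each), 2×pyridine (neutral), 1×isothiocyanato (-1 each); total -2. So Mn + (-2) = 0, giving Mn = +2.
Ligands are named alphabetically: glycinato before isothiocyanato before pyridine before triphenylphosphine.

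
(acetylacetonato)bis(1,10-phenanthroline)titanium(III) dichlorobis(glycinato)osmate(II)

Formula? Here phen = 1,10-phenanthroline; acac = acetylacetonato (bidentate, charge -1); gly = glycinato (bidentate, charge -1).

[Ti(acac)(phen)2][OsCl2(gly)2]

Cation [Ti…]: ligand charges -1, Ti(III) ⇒ ion charge 2+.
Anion [Os…]: ligand charges -4, Os(II) ⇒ ion charge 2−.
One 2+ cation balances one 2− anion.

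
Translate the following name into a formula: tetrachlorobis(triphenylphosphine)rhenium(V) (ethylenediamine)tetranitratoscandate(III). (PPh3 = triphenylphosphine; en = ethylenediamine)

[ReCl4(PPh3)2][Sc(en)(NO3)4]

Cation [Re…]: ligand charges -4, Re(V) ⇒ ion charge 1+.
Anion [Sc…]: ligand charges -4, Sc(III) ⇒ ion charge 1−.
One 1+ cation balances one 1− anion.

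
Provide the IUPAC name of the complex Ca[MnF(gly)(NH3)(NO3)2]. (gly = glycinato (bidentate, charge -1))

The 1 calcium counter-ion carries a total charge of +2, so each complex ion is 2−.
Ligand charges: 2×nitrato (-1 each), 1×ammine (neutral), 1×glycinato (-1 each), 1×fluoro (-1 each); total -4. So Mn + (-4) = 2−, giving Mn = +2.
Ligands are named alphabetically: ammine before fluoro before glycinato before nitrato.
The complex ion is anionic, so manganese takes the -ate form manganate(II).

calcium amminefluoro(glycinato)dinitratomanganate(II)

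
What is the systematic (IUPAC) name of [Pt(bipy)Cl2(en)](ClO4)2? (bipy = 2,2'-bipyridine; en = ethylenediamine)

(2,2'-bipyridine)dichloro(ethylenediamine)platinum(IV) perchlorate

The 2 perchlorate counter-ions carry a total charge of -2, so each complex ion is 2+.
Ligand charges: 1×2,2'-bipyridine (neutral), 1×ethylenediamine (neutral), 2×chloro (-1 each); total -2. So Pt + (-2) = 2+, giving Pt = +4.
Ligands are named alphabetically: bipyridine before chloro before ethylenediamine.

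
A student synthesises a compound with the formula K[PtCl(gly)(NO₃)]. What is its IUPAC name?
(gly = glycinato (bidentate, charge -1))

The 1 potassium counter-ion carries a total charge of +1, so each complex ion is 1−.
Ligand charges: 1×glycinato (-1 each), 1×nitrato (-1 each), 1×chloro (-1 each); total -3. So Pt + (-3) = 1−, giving Pt = +2.
The complex ion is anionic, so platinum takes the -ate form platinate(II).

potassium chloro(glycinato)nitratoplatinate(II)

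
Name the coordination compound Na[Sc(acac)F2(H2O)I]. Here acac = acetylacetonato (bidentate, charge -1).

sodium (acetylacetonato)aquadifluoroiodoscandate(III)

The 1 sodium counter-ion carries a total charge of +1, so each complex ion is 1−.
Ligand charges: 1×acetylacetonato (-1 each), 1×iodo (-1 each), 1×aqua (neutral), 2×fluoro (-1 each); total -4. So Sc + (-4) = 1−, giving Sc = +3.
Ligands are named alphabetically: acetylacetonato before aqua before fluoro before iodo.
The complex ion is anionic, so scandium takes the -ate form scandate(III).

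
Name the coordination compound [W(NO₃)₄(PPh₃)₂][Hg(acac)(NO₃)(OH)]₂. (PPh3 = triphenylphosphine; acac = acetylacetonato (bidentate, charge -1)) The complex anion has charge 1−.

Both ions are complex: the cation is named first with the plain metal name, the anion second with the -ate form; each ion's ligands are alphabetised independently.
The complex anion is given as 1−; its ligand charges sum to -3, so Hg = +2.
With 2 anions per cation, the cation must be 2×1 = 2+.
Cation: ligand charges sum to -4; for the ion to be 2+, W = +6.

tetranitratobis(triphenylphosphine)tungsten(VI) (acetylacetonato)hydroxonitratomercurate(II)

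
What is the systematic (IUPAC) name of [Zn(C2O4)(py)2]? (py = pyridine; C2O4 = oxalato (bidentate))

oxalatobis(pyridine)zinc(II)

There is no counter-ion, so the complex is neutral overall.
Ligand charges: 2×pyridine (neutral), 1×oxalato (-2 each); total -2. So Zn + (-2) = 0, giving Zn = +2.
Ligands are named alphabetically: oxalato before pyridine.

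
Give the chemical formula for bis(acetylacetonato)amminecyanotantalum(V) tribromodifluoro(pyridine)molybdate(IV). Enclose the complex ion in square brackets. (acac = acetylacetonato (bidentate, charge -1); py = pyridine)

[Ta(acac)2(CN)(NH3)][MoBr3F2(py)]2

Cation [Ta…]: ligand charges -3, Ta(V) ⇒ ion charge 2+.
Anion [Mo…]: ligand charges -5, Mo(IV) ⇒ ion charge 1−.
One 2+ cation requires 2 of the 1− anion.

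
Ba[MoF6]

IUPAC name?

barium hexafluoromolybdate(IV)

The 1 barium counter-ion carries a total charge of +2, so each complex ion is 2−.
Ligand charges: 6×fluoro (-1 each); total -6. So Mo + (-6) = 2−, giving Mo = +4.
The complex ion is anionic, so molybdenum takes the -ate form molybdate(IV).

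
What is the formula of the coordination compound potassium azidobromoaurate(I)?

Ligands: 1 bromo (Br, -1), 1 azido (N3, -1). Ligand charge sum = -2.
Charge balance with potassium (+1) requires 1 complex ion per 1 potassium.

K[AuBr(N3)]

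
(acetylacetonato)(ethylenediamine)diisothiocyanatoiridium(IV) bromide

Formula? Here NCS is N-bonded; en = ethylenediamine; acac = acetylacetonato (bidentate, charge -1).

[Ir(acac)(en)(NCS)2]Br

Ligands: 2 isothiocyanato (NCS, -1), 1 ethylenediamine (en, neutral), 1 acetylacetonato (acac, -1). Ligand charge sum = -3.
With Ir in oxidation state +4, the complex ion is [Ir...]^1+.
Charge balance with bromide (-1) requires 1 complex ion per 1 bromide.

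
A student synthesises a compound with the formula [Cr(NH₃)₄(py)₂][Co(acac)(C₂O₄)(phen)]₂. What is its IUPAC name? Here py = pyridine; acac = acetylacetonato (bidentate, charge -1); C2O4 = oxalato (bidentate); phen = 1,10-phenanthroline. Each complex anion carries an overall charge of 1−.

tetraamminebis(pyridine)chromium(II) (acetylacetonato)oxalato(1,10-phenanthroline)cobaltate(II)

Both ions are complex: the cation is named first with the plain metal name, the anion second with the -ate form; each ion's ligands are alphabetised independently.
The complex anion is given as 1−; its ligand charges sum to -3, so Co = +2.
With 2 anions per cation, the cation must be 2×1 = 2+.
Cation: ligand charges sum to 0; for the ion to be 2+, Cr = +2.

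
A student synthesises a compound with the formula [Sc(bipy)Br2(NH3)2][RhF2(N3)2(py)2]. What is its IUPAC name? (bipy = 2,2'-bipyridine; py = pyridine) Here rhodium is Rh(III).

diammine(2,2'-bipyridine)dibromoscandium(III) diazidodifluorobis(pyridine)rhodate(III)

Both ions are complex: the cation is named first with the plain metal name, the anion second with the -ate form; each ion's ligands are alphabetised independently.
Rh is given as +3; the anion's ligand charges sum to -4, so the complex anion is 1−.
A 1:1 salt means the cation carries the equal and opposite charge, 1+.
Cation: ligand charges sum to -2; for the ion to be 1+, Sc = +3.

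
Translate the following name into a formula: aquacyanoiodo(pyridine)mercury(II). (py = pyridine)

[Hg(CN)(H2O)I(py)]

Ligands: 1 aqua (H2O, neutral), 1 iodo (I, -1), 1 pyridine (py, neutral), 1 cyano (CN, -1). Ligand charge sum = -2.
With Hg in oxidation state +2, the complex ion is [Hg...].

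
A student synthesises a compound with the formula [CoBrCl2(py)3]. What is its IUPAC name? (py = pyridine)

bromodichlorotris(pyridine)cobalt(III)

There is no counter-ion, so the complex is neutral overall.
Ligand charges: 3×pyridine (neutral), 1×bromo (-1 each), 2×chloro (-1 each); total -3. So Co + (-3) = 0, giving Co = +3.
Ligands are named alphabetically: bromo before chloro before pyridine.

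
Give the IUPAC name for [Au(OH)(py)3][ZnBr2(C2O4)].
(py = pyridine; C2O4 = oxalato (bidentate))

Both ions are complex: the cation is named first with the plain metal name, the anion second with the -ate form; each ion's ligands are alphabetised independently.
Zinc is always +2 in its complexes; the anion's ligand charges sum to -4, so the complex anion is 2−.
A 1:1 salt means the cation carries the equal and opposite charge, 2+.
Cation: ligand charges sum to -1; for the ion to be 2+, Au = +3.

hydroxotris(pyridine)gold(III) dibromooxalatozincate(II)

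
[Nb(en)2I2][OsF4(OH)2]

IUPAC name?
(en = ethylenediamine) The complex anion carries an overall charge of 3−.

Both ions are complex: the cation is named first with the plain metal name, the anion second with the -ate form; each ion's ligands are alphabetised independently.
The complex anion is given as 3−; its ligand charges sum to -6, so Os = +3.
A 1:1 salt means the cation carries the equal and opposite charge, 3+.
Cation: ligand charges sum to -2; for the ion to be 3+, Nb = +5.

bis(ethylenediamine)diiodoniobium(V) tetrafluorodihydroxoosmate(III)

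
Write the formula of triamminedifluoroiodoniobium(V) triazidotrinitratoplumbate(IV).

Cation [Nb…]: ligand charges -3, Nb(V) ⇒ ion charge 2+.
Anion [Pb…]: ligand charges -6, Pb(IV) ⇒ ion charge 2−.
One 2+ cation balances one 2− anion.

[NbF2I(NH3)3][Pb(N3)3(NO3)3]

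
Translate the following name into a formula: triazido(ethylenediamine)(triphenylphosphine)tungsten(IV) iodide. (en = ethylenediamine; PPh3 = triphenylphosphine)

[W(en)(N3)3(PPh3)]I

Ligands: 1 ethylenediamine (en, neutral), 3 azido (N3, -1), 1 triphenylphosphine (PPh3, neutral). Ligand charge sum = -3.
With W in oxidation state +4, the complex ion is [W...]^1+.
Charge balance with iodide (-1) requires 1 complex ion per 1 iodide.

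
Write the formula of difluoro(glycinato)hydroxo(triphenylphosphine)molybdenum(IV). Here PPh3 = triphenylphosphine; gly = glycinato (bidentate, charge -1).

Ligands: 2 fluoro (F, -1), 1 hydroxo (OH, -1), 1 triphenylphosphine (PPh3, neutral), 1 glycinato (gly, -1). Ligand charge sum = -4.
With Mo in oxidation state +4, the complex ion is [Mo...].

[MoF2(gly)(OH)(PPh3)]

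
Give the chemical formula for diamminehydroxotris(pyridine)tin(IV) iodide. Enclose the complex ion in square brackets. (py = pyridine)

[Sn(NH3)2(OH)(py)3]I3

Ligands: 2 ammine (NH3, neutral), 3 pyridine (py, neutral), 1 hydroxo (OH, -1). Ligand charge sum = -1.
Charge balance with iodide (-1) requires 1 complex ion per 3 iodide.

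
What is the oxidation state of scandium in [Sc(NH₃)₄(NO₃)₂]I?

+3

1 iodide outside the brackets (-1 each) → the complex ion is 1+.
Ligand charges: 2×NO3 = -2; 4×NH3 neutral; sum -2.
Sc + (-2) = 1+ ⇒ Sc is +3.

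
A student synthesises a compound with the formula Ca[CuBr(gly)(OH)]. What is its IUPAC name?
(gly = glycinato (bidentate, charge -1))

The 1 calcium counter-ion carries a total charge of +2, so each complex ion is 2−.
Ligand charges: 1×bromo (-1 each), 1×hydroxo (-1 each), 1×glycinato (-1 each); total -3. So Cu + (-3) = 2−, giving Cu = +1.
Ligands are named alphabetically: bromo before glycinato before hydroxo.
The complex ion is anionic, so copper takes the -ate form cuprate(I).

calcium bromo(glycinato)hydroxocuprate(I)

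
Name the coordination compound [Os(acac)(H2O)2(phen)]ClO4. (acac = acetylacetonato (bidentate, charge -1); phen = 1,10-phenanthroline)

The 1 perchlorate counter-ion carries a total charge of -1, so each complex ion is 1+.
Ligand charges: 1×acetylacetonato (-1 each), 1×1,10-phenanthroline (neutral), 2×aqua (neutral); total -1. So Os + (-1) = 1+, giving Os = +2.
Ligands are named alphabetically: acetylacetonato before aqua before phenanthroline.

(acetylacetonato)diaqua(1,10-phenanthroline)osmium(II) perchlorate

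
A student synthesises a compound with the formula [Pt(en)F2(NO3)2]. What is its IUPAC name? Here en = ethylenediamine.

(ethylenediamine)difluorodinitratoplatinum(IV)

There is no counter-ion, so the complex is neutral overall.
Ligand charges: 2×nitrato (-1 each), 2×fluoro (-1 each), 1×ethylenediamine (neutral); total -4. So Pt + (-4) = 0, giving Pt = +4.
Ligands are named alphabetically: ethylenediamine before fluoro before nitrato.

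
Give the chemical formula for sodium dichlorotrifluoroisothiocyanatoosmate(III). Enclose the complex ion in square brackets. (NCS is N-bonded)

Ligands: 3 fluoro (F, -1), 1 isothiocyanato (NCS, -1), 2 chloro (Cl, -1). Ligand charge sum = -6.
With Os in oxidation state +3, the complex ion is [Os...]^3−.
Charge balance with sodium (+1) requires 1 complex ion per 3 sodium.

Na3[OsCl2F3(NCS)]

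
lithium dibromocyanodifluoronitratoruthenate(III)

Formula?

Ligands: 2 fluoro (F, -1), 1 nitrato (NO3, -1), 2 bromo (Br, -1), 1 cyano (CN, -1). Ligand charge sum = -6.
Charge balance with lithium (+1) requires 1 complex ion per 3 lithium.

Li3[RuBr2(CN)F2(NO3)]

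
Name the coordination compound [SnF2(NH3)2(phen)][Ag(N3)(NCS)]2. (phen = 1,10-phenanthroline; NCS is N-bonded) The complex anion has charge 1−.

diamminedifluoro(1,10-phenanthroline)tin(IV) azidoisothiocyanatoargentate(I)

The complex anion is given as 1−; its ligand charges sum to -2, so Ag = +1.
With 2 anions per cation, the cation must be 2×1 = 2+.
Cation: ligand charges sum to -2; for the ion to be 2+, Sn = +4.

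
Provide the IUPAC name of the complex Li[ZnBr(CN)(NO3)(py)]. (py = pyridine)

The 1 lithium counter-ion carries a total charge of +1, so each complex ion is 1−.
Ligand charges: 1×pyridine (neutral), 1×cyano (-1 each), 1×nitrato (-1 each), 1×bromo (-1 each); total -3. So Zn + (-3) = 1−, giving Zn = +2.
The complex ion is anionic, so zinc takes the -ate form zincate(II).

lithium bromocyanonitrato(pyridine)zincate(II)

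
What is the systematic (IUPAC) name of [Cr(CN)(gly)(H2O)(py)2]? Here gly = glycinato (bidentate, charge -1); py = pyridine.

aquacyano(glycinato)bis(pyridine)chromium(II)

There is no counter-ion, so the complex is neutral overall.
Ligand charges: 1×aqua (neutral), 1×glycinato (-1 each), 2×pyridine (neutral), 1×cyano (-1 each); total -2. So Cr + (-2) = 0, giving Cr = +2.
Ligands are named alphabetically: aqua before cyano before glycinato before pyridine.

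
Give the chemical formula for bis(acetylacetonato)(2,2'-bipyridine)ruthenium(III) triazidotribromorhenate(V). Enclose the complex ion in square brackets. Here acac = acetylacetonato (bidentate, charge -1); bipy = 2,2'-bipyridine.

Cation [Ru…]: ligand charges -2, Ru(III) ⇒ ion charge 1+.
Anion [Re…]: ligand charges -6, Re(V) ⇒ ion charge 1−.
One 1+ cation balances one 1− anion.

[Ru(acac)2(bipy)][ReBr3(N3)3]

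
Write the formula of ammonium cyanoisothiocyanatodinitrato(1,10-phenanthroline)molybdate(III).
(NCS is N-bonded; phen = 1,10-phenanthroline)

NH4[Mo(CN)(NCS)(NO3)2(phen)]

Ligands: 1 isothiocyanato (NCS, -1), 1 cyano (CN, -1), 2 nitrato (NO3, -1), 1 1,10-phenanthroline (phen, neutral). Ligand charge sum = -4.
With Mo in oxidation state +3, the complex ion is [Mo...]^1−.
Charge balance with ammonium (+1) requires 1 complex ion per 1 ammonium.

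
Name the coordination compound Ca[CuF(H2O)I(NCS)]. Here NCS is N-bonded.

calcium aquafluoroiodoisothiocyanatocuprate(I)

The 1 calcium counter-ion carries a total charge of +2, so each complex ion is 2−.
Ligand charges: 1×iodo (-1 each), 1×fluoro (-1 each), 1×isothiocyanato (-1 each), 1×aqua (neutral); total -3. So Cu + (-3) = 2−, giving Cu = +1.
Ligands are named alphabetically: aqua before fluoro before iodo before isothiocyanato.
The complex ion is anionic, so copper takes the -ate form cuprate(I).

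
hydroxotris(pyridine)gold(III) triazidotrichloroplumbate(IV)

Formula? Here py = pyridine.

Cation [Au…]: ligand charges -1, Au(III) ⇒ ion charge 2+.
Anion [Pb…]: ligand charges -6, Pb(IV) ⇒ ion charge 2−.
One 2+ cation balances one 2− anion.

[Au(OH)(py)3][PbCl3(N3)3]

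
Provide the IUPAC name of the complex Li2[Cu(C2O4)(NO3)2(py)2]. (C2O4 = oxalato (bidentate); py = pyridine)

The 2 lithium counter-ions carry a total charge of +2, so each complex ion is 2−.
Ligand charges: 1×oxalato (-2 each), 2×nitrato (-1 each), 2×pyridine (neutral); total -4. So Cu + (-4) = 2−, giving Cu = +2.
The complex ion is anionic, so copper takes the -ate form cuprate(II).

lithium dinitratooxalatobis(pyridine)cuprate(II)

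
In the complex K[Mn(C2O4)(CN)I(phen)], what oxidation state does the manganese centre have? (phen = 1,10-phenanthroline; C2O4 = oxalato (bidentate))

1 potassium outside the brackets (+1 each) → the complex ion is 1−.
Ligand charges: 1×phen neutral; 1×C2O4 = -2; 1×CN = -1; 1×I = -1; sum -4.
Mn + (-4) = 1− ⇒ Mn is +3.

+3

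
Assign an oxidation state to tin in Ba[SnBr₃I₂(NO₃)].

+4

1 barium outside the brackets (+2 each) → the complex ion is 2−.
Ligand charges: 2×I = -2; 3×Br = -3; 1×NO3 = -1; sum -6.
Sn + (-6) = 2− ⇒ Sn is +4.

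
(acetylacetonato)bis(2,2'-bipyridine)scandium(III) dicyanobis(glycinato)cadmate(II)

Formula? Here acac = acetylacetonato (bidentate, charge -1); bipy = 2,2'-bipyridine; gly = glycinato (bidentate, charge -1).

Cation [Sc…]: ligand charges -1, Sc(III) ⇒ ion charge 2+.
Anion [Cd…]: ligand charges -4, Cd(II) ⇒ ion charge 2−.
One 2+ cation balances one 2− anion.

[Sc(acac)(bipy)2][Cd(CN)2(gly)2]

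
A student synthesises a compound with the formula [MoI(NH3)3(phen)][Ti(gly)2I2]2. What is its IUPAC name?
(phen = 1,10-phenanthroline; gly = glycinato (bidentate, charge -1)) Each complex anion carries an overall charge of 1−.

Both ions are complex: the cation is named first with the plain metal name, the anion second with the -ate form; each ion's ligands are alphabetised independently.
The complex anion is given as 1−; its ligand charges sum to -4, so Ti = +3.
With 2 anions per cation, the cation must be 2×1 = 2+.
Cation: ligand charges sum to -1; for the ion to be 2+, Mo = +3.

triammineiodo(1,10-phenanthroline)molybdenum(III) bis(glycinato)diiodotitanate(III)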